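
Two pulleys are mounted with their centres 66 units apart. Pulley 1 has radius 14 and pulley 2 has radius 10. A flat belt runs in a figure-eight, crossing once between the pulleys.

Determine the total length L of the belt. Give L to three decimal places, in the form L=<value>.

crossed belt: β = asin((r1+r2)/C) = asin(24/66) = 21.3237°
wrap1 = wrap2 = π + 2β = 222.6474°
tangent length = C·cosβ = 61.4817
L = (r1+r2)·wrap + 2·C·cosβ = 24·3.8859 + 2·61.4817 = 216.2257

L=216.226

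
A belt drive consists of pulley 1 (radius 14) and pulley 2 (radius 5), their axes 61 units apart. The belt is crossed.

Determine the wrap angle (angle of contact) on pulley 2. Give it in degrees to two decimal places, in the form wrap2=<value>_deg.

wrap2=216.30_deg

crossed belt: β = asin((r1+r2)/C) = asin(19/61) = 18.1482°
wrap1 = wrap2 = π + 2β = 216.2963°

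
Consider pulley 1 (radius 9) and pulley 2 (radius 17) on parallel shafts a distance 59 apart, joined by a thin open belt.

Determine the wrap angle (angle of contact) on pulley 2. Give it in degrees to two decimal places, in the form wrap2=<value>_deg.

open belt: β = asin((r2−r1)/C) = asin(8/59) = 7.7929°
wrap1 = π − 2β = 164.4142°
wrap2 = π + 2β = 195.5858°

wrap2=195.59_deg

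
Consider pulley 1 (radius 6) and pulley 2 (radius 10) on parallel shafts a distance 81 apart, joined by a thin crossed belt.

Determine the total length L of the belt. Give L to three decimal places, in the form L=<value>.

L=215.436

crossed belt: β = asin((r1+r2)/C) = asin(16/81) = 11.3926°
wrap1 = wrap2 = π + 2β = 202.7852°
tangent length = C·cosβ = 79.4040
L = (r1+r2)·wrap + 2·C·cosβ = 16·3.5393 + 2·79.4040 = 215.4364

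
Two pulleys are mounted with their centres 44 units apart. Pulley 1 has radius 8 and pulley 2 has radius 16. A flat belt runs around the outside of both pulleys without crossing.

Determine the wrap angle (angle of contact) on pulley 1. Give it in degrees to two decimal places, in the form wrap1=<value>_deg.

open belt: β = asin((r2−r1)/C) = asin(8/44) = 10.4757°
wrap1 = π − 2β = 159.0486°
wrap2 = π + 2β = 200.9514°

wrap1=159.05_deg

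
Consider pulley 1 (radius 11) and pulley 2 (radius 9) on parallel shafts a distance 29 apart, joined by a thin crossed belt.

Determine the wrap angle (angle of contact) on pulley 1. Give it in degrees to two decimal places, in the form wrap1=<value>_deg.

wrap1=267.21_deg

crossed belt: β = asin((r1+r2)/C) = asin(20/29) = 43.6028°
wrap1 = wrap2 = π + 2β = 267.2056°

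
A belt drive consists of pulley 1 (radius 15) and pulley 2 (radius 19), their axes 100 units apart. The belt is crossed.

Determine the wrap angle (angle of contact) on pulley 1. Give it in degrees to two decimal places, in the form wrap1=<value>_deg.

wrap1=219.75_deg

crossed belt: β = asin((r1+r2)/C) = asin(34/100) = 19.8769°
wrap1 = wrap2 = π + 2β = 219.7537°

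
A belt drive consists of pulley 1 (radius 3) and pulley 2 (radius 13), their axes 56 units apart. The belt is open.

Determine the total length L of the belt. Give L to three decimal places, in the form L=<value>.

L=164.056

open belt: β = asin((r2−r1)/C) = asin(10/56) = 10.2866°
wrap1 = π − 2β = 159.4269°
wrap2 = π + 2β = 200.5731°
tangent length = C·cosβ = 55.0999
L = r1·wrap1 + r2·wrap2 + 2·C·cosβ = 3·2.7825 + 13·3.5007 + 2·55.0999 = 164.0560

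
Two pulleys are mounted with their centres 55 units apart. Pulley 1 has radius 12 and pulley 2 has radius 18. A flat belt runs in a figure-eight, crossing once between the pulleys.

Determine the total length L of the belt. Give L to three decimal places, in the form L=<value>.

crossed belt: β = asin((r1+r2)/C) = asin(30/55) = 33.0557°
wrap1 = wrap2 = π + 2β = 246.1115°
tangent length = C·cosβ = 46.0977
L = (r1+r2)·wrap + 2·C·cosβ = 30·4.2955 + 2·46.0977 = 221.0591

L=221.059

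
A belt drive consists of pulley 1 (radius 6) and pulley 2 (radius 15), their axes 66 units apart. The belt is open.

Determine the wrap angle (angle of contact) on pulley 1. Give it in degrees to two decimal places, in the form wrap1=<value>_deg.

wrap1=164.33_deg

open belt: β = asin((r2−r1)/C) = asin(9/66) = 7.8375°
wrap1 = π − 2β = 164.3250°
wrap2 = π + 2β = 195.6750°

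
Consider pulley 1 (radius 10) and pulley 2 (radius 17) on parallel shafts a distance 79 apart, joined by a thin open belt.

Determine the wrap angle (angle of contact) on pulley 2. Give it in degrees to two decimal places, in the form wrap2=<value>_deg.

open belt: β = asin((r2−r1)/C) = asin(7/79) = 5.0835°
wrap1 = π − 2β = 169.8330°
wrap2 = π + 2β = 190.1670°

wrap2=190.17_deg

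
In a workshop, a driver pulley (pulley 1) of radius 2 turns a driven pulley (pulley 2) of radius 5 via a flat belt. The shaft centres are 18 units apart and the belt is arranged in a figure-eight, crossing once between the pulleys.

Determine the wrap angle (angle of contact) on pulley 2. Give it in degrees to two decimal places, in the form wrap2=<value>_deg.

crossed belt: β = asin((r1+r2)/C) = asin(7/18) = 22.8854°
wrap1 = wrap2 = π + 2β = 225.7708°

wrap2=225.77_deg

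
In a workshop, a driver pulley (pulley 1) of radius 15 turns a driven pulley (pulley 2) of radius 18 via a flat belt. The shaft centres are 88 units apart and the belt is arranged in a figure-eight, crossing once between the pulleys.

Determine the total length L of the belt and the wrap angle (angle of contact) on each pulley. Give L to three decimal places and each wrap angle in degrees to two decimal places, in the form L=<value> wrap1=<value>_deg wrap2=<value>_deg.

crossed belt: β = asin((r1+r2)/C) = asin(33/88) = 22.0243°
wrap1 = wrap2 = π + 2β = 224.0486°
tangent length = C·cosβ = 81.5782
L = (r1+r2)·wrap + 2·C·cosβ = 33·3.9104 + 2·81.5782 = 292.1991

L=292.199 wrap1=224.05_deg wrap2=224.05_deg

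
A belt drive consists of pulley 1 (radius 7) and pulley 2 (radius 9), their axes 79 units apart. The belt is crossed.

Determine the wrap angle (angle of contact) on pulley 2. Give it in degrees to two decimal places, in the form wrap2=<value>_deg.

wrap2=203.37_deg

crossed belt: β = asin((r1+r2)/C) = asin(16/79) = 11.6850°
wrap1 = wrap2 = π + 2β = 203.3701°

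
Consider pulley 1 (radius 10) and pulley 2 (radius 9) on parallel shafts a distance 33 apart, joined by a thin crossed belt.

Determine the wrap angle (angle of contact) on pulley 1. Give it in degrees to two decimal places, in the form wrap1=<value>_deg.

wrap1=250.31_deg

crossed belt: β = asin((r1+r2)/C) = asin(19/33) = 35.1527°
wrap1 = wrap2 = π + 2β = 250.3054°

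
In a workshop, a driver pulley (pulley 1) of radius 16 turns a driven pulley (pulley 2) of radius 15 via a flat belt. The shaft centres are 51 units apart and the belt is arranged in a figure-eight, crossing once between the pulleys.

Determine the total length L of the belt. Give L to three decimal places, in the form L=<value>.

crossed belt: β = asin((r1+r2)/C) = asin(31/51) = 37.4337°
wrap1 = wrap2 = π + 2β = 254.8674°
tangent length = C·cosβ = 40.4969
L = (r1+r2)·wrap + 2·C·cosβ = 31·4.4483 + 2·40.4969 = 218.8904

L=218.890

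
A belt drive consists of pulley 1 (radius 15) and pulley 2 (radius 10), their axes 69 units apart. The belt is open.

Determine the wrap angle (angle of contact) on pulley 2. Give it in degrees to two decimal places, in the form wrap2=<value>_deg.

wrap2=171.69_deg

open belt: β = asin((r2−r1)/C) = asin(-5/69) = -4.1555°
wrap1 = π − 2β = 188.3110°
wrap2 = π + 2β = 171.6890°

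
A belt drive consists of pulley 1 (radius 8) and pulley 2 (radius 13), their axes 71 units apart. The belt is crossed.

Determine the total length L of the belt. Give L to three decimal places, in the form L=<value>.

L=214.231

crossed belt: β = asin((r1+r2)/C) = asin(21/71) = 17.2040°
wrap1 = wrap2 = π + 2β = 214.4080°
tangent length = C·cosβ = 67.8233
L = (r1+r2)·wrap + 2·C·cosβ = 21·3.7421 + 2·67.8233 = 214.2312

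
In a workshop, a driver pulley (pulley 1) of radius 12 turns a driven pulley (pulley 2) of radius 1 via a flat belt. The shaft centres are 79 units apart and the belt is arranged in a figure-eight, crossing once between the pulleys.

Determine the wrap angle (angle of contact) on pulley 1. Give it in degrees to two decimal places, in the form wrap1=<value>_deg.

crossed belt: β = asin((r1+r2)/C) = asin(13/79) = 9.4715°
wrap1 = wrap2 = π + 2β = 198.9430°

wrap1=198.94_deg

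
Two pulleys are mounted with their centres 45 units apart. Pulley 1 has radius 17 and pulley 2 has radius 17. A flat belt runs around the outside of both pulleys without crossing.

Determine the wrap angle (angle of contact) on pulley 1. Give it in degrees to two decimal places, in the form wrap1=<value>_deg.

wrap1=180.00_deg

open belt: β = asin((r2−r1)/C) = asin(0/45) = 0.0000°
wrap1 = π − 2β = 180.0000°
wrap2 = π + 2β = 180.0000°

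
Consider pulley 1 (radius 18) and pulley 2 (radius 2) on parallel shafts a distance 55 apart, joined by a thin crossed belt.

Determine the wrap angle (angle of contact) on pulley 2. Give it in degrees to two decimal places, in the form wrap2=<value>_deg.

wrap2=222.65_deg

crossed belt: β = asin((r1+r2)/C) = asin(20/55) = 21.3237°
wrap1 = wrap2 = π + 2β = 222.6474°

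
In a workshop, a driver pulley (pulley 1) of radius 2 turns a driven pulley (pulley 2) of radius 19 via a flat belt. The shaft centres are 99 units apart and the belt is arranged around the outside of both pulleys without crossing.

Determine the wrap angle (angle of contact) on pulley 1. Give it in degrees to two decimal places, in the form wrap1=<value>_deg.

wrap1=160.22_deg

open belt: β = asin((r2−r1)/C) = asin(17/99) = 9.8877°
wrap1 = π − 2β = 160.2247°
wrap2 = π + 2β = 199.7753°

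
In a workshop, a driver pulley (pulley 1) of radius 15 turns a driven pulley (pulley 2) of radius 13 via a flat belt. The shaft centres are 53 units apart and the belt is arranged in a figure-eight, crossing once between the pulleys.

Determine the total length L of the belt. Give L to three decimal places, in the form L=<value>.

crossed belt: β = asin((r1+r2)/C) = asin(28/53) = 31.8908°
wrap1 = wrap2 = π + 2β = 243.7816°
tangent length = C·cosβ = 45.0000
L = (r1+r2)·wrap + 2·C·cosβ = 28·4.2548 + 2·45.0000 = 209.1342

L=209.134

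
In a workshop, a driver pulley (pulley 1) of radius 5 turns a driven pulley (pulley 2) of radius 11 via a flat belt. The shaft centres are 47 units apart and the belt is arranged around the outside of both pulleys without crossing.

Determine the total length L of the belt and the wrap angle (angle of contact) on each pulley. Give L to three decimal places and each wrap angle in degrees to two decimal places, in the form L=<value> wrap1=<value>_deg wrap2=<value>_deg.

L=145.032 wrap1=165.33_deg wrap2=194.67_deg

open belt: β = asin((r2−r1)/C) = asin(6/47) = 7.3344°
wrap1 = π − 2β = 165.3313°
wrap2 = π + 2β = 194.6687°
tangent length = C·cosβ = 46.6154
L = r1·wrap1 + r2·wrap2 + 2·C·cosβ = 5·2.8856 + 11·3.3976 + 2·46.6154 = 145.0325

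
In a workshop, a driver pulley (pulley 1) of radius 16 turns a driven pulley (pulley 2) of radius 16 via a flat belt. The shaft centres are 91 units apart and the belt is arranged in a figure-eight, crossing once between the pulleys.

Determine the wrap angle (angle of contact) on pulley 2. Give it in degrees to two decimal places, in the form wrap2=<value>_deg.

wrap2=221.18_deg

crossed belt: β = asin((r1+r2)/C) = asin(32/91) = 20.5882°
wrap1 = wrap2 = π + 2β = 221.1763°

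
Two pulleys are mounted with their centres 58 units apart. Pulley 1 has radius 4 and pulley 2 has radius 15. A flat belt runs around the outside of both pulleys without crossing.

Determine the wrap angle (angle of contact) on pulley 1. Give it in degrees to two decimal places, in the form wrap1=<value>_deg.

wrap1=158.13_deg

open belt: β = asin((r2−r1)/C) = asin(11/58) = 10.9327°
wrap1 = π − 2β = 158.1347°
wrap2 = π + 2β = 201.8653°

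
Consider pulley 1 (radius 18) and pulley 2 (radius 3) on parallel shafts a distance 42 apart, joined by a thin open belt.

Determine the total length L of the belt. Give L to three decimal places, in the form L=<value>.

open belt: β = asin((r2−r1)/C) = asin(-15/42) = -20.9248°
wrap1 = π − 2β = 221.8497°
wrap2 = π + 2β = 138.1503°
tangent length = C·cosβ = 39.2301
L = r1·wrap1 + r2·wrap2 + 2·C·cosβ = 18·3.8720 + 3·2.4112 + 2·39.2301 = 155.3898

L=155.390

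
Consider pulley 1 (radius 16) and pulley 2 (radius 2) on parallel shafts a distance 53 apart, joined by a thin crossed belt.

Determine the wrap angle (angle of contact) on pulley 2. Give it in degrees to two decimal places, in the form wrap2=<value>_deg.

crossed belt: β = asin((r1+r2)/C) = asin(18/53) = 19.8539°
wrap1 = wrap2 = π + 2β = 219.7078°

wrap2=219.71_deg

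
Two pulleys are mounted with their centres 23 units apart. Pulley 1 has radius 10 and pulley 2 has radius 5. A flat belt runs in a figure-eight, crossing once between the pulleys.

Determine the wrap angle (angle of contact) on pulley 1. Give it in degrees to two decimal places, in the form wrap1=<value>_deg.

crossed belt: β = asin((r1+r2)/C) = asin(15/23) = 40.7057°
wrap1 = wrap2 = π + 2β = 261.4114°

wrap1=261.41_deg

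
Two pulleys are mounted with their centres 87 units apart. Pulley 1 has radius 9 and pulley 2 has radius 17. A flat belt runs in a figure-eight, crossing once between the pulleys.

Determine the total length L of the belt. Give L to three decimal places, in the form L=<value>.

L=263.511

crossed belt: β = asin((r1+r2)/C) = asin(26/87) = 17.3886°
wrap1 = wrap2 = π + 2β = 214.7772°
tangent length = C·cosβ = 83.0241
L = (r1+r2)·wrap + 2·C·cosβ = 26·3.7486 + 2·83.0241 = 263.5110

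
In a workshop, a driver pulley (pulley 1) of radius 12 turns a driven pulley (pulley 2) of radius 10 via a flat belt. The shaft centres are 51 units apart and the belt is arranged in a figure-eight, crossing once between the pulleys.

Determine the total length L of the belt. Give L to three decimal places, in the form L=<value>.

crossed belt: β = asin((r1+r2)/C) = asin(22/51) = 25.5547°
wrap1 = wrap2 = π + 2β = 231.1094°
tangent length = C·cosβ = 46.0109
L = (r1+r2)·wrap + 2·C·cosβ = 22·4.0336 + 2·46.0109 = 180.7614

L=180.761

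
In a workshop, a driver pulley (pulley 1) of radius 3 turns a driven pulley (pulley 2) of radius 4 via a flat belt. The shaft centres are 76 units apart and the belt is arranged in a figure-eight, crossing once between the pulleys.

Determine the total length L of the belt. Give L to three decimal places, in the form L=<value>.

L=174.636

crossed belt: β = asin((r1+r2)/C) = asin(7/76) = 5.2847°
wrap1 = wrap2 = π + 2β = 190.5695°
tangent length = C·cosβ = 75.6769
L = (r1+r2)·wrap + 2·C·cosβ = 7·3.3261 + 2·75.6769 = 174.6363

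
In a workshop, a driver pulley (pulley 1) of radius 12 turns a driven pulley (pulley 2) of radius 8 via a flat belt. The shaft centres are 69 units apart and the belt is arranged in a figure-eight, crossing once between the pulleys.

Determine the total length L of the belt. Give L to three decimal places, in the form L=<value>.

crossed belt: β = asin((r1+r2)/C) = asin(20/69) = 16.8493°
wrap1 = wrap2 = π + 2β = 213.6986°
tangent length = C·cosβ = 66.0379
L = (r1+r2)·wrap + 2·C·cosβ = 20·3.7297 + 2·66.0379 = 206.6706

L=206.671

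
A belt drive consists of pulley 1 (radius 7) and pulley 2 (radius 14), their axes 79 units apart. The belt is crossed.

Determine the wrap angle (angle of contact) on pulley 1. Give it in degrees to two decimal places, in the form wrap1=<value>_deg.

crossed belt: β = asin((r1+r2)/C) = asin(21/79) = 15.4158°
wrap1 = wrap2 = π + 2β = 210.8317°

wrap1=210.83_deg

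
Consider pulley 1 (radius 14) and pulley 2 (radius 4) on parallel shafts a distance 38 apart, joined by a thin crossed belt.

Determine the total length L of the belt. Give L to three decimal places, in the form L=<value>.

L=141.246

crossed belt: β = asin((r1+r2)/C) = asin(18/38) = 28.2737°
wrap1 = wrap2 = π + 2β = 236.5474°
tangent length = C·cosβ = 33.4664
L = (r1+r2)·wrap + 2·C·cosβ = 18·4.1285 + 2·33.4664 = 141.2464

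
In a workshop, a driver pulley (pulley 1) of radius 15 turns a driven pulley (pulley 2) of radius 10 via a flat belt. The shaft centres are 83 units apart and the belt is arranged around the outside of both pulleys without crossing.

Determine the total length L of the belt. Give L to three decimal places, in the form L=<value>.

L=244.841

open belt: β = asin((r2−r1)/C) = asin(-5/83) = -3.4536°
wrap1 = π − 2β = 186.9073°
wrap2 = π + 2β = 173.0927°
tangent length = C·cosβ = 82.8493
L = r1·wrap1 + r2·wrap2 + 2·C·cosβ = 15·3.2621 + 10·3.0210 + 2·82.8493 = 244.8411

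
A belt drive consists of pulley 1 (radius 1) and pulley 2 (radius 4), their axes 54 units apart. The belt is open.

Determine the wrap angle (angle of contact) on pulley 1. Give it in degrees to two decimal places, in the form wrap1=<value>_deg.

open belt: β = asin((r2−r1)/C) = asin(3/54) = 3.1847°
wrap1 = π − 2β = 173.6305°
wrap2 = π + 2β = 186.3695°

wrap1=173.63_deg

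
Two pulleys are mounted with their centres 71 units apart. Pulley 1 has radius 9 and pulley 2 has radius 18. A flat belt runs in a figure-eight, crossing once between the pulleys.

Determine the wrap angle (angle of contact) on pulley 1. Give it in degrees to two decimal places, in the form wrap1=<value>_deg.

crossed belt: β = asin((r1+r2)/C) = asin(27/71) = 22.3511°
wrap1 = wrap2 = π + 2β = 224.7023°

wrap1=224.70_deg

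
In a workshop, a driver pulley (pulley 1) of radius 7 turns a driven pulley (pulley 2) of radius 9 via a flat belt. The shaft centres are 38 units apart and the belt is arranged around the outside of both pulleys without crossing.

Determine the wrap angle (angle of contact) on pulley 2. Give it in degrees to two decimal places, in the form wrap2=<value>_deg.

wrap2=186.03_deg

open belt: β = asin((r2−r1)/C) = asin(2/38) = 3.0170°
wrap1 = π − 2β = 173.9661°
wrap2 = π + 2β = 186.0339°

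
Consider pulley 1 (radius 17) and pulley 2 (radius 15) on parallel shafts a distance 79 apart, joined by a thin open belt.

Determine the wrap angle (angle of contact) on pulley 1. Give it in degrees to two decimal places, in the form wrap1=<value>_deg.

wrap1=182.90_deg

open belt: β = asin((r2−r1)/C) = asin(-2/79) = -1.4507°
wrap1 = π − 2β = 182.9014°
wrap2 = π + 2β = 177.0986°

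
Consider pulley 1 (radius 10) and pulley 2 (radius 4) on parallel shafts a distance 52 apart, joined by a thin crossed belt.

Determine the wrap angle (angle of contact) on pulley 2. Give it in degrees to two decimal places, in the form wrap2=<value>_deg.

wrap2=211.24_deg

crossed belt: β = asin((r1+r2)/C) = asin(14/52) = 15.6185°
wrap1 = wrap2 = π + 2β = 211.2370°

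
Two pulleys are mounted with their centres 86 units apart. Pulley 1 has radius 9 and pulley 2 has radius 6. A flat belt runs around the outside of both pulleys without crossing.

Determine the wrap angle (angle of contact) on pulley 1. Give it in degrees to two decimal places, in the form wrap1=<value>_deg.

open belt: β = asin((r2−r1)/C) = asin(-3/86) = -1.9991°
wrap1 = π − 2β = 183.9982°
wrap2 = π + 2β = 176.0018°

wrap1=184.00_deg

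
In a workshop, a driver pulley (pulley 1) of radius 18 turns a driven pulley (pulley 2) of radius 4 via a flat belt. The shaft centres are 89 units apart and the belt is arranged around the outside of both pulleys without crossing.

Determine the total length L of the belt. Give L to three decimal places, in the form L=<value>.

L=249.322

open belt: β = asin((r2−r1)/C) = asin(-14/89) = -9.0504°
wrap1 = π − 2β = 198.1008°
wrap2 = π + 2β = 161.8992°
tangent length = C·cosβ = 87.8920
L = r1·wrap1 + r2·wrap2 + 2·C·cosβ = 18·3.4575 + 4·2.8257 + 2·87.8920 = 249.3219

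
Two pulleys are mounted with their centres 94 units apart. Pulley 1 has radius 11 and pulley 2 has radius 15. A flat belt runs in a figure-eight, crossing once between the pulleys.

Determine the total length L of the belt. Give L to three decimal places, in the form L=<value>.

L=276.920

crossed belt: β = asin((r1+r2)/C) = asin(26/94) = 16.0571°
wrap1 = wrap2 = π + 2β = 212.1143°
tangent length = C·cosβ = 90.3327
L = (r1+r2)·wrap + 2·C·cosβ = 26·3.7021 + 2·90.3327 = 276.9198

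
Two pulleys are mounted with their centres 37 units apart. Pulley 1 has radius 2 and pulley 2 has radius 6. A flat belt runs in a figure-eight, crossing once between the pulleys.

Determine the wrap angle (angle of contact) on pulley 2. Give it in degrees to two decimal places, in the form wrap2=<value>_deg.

wrap2=204.97_deg

crossed belt: β = asin((r1+r2)/C) = asin(8/37) = 12.4869°
wrap1 = wrap2 = π + 2β = 204.9738°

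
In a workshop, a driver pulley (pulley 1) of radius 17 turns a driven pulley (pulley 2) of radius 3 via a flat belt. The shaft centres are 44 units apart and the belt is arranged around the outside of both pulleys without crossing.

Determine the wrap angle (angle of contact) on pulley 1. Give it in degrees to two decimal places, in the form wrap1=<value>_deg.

wrap1=217.11_deg

open belt: β = asin((r2−r1)/C) = asin(-14/44) = -18.5530°
wrap1 = π − 2β = 217.1060°
wrap2 = π + 2β = 142.8940°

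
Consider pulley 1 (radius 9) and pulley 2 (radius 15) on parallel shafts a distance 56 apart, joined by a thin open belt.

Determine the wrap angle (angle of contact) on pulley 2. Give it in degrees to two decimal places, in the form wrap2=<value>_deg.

open belt: β = asin((r2−r1)/C) = asin(6/56) = 6.1506°
wrap1 = π − 2β = 167.6987°
wrap2 = π + 2β = 192.3013°

wrap2=192.30_deg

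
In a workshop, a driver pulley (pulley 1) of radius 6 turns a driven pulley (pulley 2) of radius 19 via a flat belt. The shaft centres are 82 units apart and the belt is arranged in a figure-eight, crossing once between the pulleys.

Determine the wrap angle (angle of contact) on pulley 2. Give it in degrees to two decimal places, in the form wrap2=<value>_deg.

crossed belt: β = asin((r1+r2)/C) = asin(25/82) = 17.7508°
wrap1 = wrap2 = π + 2β = 215.5017°

wrap2=215.50_deg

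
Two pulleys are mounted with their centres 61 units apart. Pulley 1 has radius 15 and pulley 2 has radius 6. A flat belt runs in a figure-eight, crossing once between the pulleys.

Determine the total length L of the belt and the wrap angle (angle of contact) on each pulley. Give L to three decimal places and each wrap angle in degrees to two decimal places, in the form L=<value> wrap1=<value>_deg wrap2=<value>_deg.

L=195.277 wrap1=220.27_deg wrap2=220.27_deg

crossed belt: β = asin((r1+r2)/C) = asin(21/61) = 20.1368°
wrap1 = wrap2 = π + 2β = 220.2735°
tangent length = C·cosβ = 57.2713
L = (r1+r2)·wrap + 2·C·cosβ = 21·3.8445 + 2·57.2713 = 195.2770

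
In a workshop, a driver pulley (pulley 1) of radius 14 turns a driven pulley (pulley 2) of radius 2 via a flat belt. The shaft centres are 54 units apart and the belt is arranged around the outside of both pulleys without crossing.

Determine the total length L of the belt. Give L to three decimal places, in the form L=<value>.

open belt: β = asin((r2−r1)/C) = asin(-12/54) = -12.8396°
wrap1 = π − 2β = 205.6792°
wrap2 = π + 2β = 154.3208°
tangent length = C·cosβ = 52.6498
L = r1·wrap1 + r2·wrap2 + 2·C·cosβ = 14·3.5898 + 2·2.6934 + 2·52.6498 = 160.9433

L=160.943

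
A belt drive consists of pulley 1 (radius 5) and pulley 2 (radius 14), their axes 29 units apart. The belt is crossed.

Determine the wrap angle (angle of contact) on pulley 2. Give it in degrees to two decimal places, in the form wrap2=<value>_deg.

crossed belt: β = asin((r1+r2)/C) = asin(19/29) = 40.9327°
wrap1 = wrap2 = π + 2β = 261.8654°

wrap2=261.87_deg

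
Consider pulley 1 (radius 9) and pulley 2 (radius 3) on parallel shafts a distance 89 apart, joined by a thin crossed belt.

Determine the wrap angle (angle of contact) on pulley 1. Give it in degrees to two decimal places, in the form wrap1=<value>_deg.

crossed belt: β = asin((r1+r2)/C) = asin(12/89) = 7.7489°
wrap1 = wrap2 = π + 2β = 195.4977°

wrap1=195.50_deg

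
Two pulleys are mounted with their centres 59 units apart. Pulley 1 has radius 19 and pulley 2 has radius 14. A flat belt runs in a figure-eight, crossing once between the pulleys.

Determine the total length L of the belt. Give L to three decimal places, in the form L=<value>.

crossed belt: β = asin((r1+r2)/C) = asin(33/59) = 34.0089°
wrap1 = wrap2 = π + 2β = 248.0178°
tangent length = C·cosβ = 48.9081
L = (r1+r2)·wrap + 2·C·cosβ = 33·4.3287 + 2·48.9081 = 240.6642

L=240.664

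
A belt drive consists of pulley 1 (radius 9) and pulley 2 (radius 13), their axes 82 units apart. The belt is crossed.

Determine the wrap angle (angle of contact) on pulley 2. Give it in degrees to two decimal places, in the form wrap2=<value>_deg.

wrap2=211.13_deg

crossed belt: β = asin((r1+r2)/C) = asin(22/82) = 15.5627°
wrap1 = wrap2 = π + 2β = 211.1254°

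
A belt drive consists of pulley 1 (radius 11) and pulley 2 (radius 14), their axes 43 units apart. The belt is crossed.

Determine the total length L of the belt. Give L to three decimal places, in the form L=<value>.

crossed belt: β = asin((r1+r2)/C) = asin(25/43) = 35.5487°
wrap1 = wrap2 = π + 2β = 251.0975°
tangent length = C·cosβ = 34.9857
L = (r1+r2)·wrap + 2·C·cosβ = 25·4.3825 + 2·34.9857 = 179.5334

L=179.533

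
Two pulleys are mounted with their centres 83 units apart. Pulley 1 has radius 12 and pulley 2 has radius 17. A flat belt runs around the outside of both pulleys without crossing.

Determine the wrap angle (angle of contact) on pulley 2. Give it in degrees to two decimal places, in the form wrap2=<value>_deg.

wrap2=186.91_deg

open belt: β = asin((r2−r1)/C) = asin(5/83) = 3.4536°
wrap1 = π − 2β = 173.0927°
wrap2 = π + 2β = 186.9073°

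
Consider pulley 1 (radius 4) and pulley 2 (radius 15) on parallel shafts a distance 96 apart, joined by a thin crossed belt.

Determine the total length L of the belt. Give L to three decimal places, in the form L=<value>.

crossed belt: β = asin((r1+r2)/C) = asin(19/96) = 11.4152°
wrap1 = wrap2 = π + 2β = 202.8303°
tangent length = C·cosβ = 94.1010
L = (r1+r2)·wrap + 2·C·cosβ = 19·3.5401 + 2·94.1010 = 255.4631

L=255.463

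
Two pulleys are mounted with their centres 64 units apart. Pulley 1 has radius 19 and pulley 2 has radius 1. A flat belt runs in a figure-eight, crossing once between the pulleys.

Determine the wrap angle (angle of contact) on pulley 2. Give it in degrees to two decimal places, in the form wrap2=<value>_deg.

wrap2=216.42_deg

crossed belt: β = asin((r1+r2)/C) = asin(20/64) = 18.2100°
wrap1 = wrap2 = π + 2β = 216.4199°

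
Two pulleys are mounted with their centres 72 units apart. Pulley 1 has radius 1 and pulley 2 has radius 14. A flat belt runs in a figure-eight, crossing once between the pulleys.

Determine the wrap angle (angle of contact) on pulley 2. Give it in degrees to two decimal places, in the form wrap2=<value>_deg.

wrap2=204.05_deg

crossed belt: β = asin((r1+r2)/C) = asin(15/72) = 12.0247°
wrap1 = wrap2 = π + 2β = 204.0494°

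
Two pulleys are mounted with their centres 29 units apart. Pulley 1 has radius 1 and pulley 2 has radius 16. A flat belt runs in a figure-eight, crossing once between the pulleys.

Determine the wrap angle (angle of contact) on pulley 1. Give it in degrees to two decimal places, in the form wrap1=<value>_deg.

crossed belt: β = asin((r1+r2)/C) = asin(17/29) = 35.8883°
wrap1 = wrap2 = π + 2β = 251.7766°

wrap1=251.78_deg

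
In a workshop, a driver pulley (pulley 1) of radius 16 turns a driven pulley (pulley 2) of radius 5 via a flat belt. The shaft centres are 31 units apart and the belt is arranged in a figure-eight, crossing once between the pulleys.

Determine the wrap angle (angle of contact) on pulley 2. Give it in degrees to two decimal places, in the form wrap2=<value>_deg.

crossed belt: β = asin((r1+r2)/C) = asin(21/31) = 42.6423°
wrap1 = wrap2 = π + 2β = 265.2846°

wrap2=265.28_deg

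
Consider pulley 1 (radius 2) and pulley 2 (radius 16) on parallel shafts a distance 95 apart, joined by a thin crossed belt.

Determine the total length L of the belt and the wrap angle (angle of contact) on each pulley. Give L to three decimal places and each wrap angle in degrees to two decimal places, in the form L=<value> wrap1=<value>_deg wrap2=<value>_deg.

crossed belt: β = asin((r1+r2)/C) = asin(18/95) = 10.9221°
wrap1 = wrap2 = π + 2β = 201.8441°
tangent length = C·cosβ = 93.2792
L = (r1+r2)·wrap + 2·C·cosβ = 18·3.5228 + 2·93.2792 = 249.9695

L=249.970 wrap1=201.84_deg wrap2=201.84_deg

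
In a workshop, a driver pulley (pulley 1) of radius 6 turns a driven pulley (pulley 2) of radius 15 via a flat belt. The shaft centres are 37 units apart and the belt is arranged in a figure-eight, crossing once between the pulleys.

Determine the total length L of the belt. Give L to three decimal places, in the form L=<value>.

L=152.249

crossed belt: β = asin((r1+r2)/C) = asin(21/37) = 34.5808°
wrap1 = wrap2 = π + 2β = 249.1616°
tangent length = C·cosβ = 30.4631
L = (r1+r2)·wrap + 2·C·cosβ = 21·4.3487 + 2·30.4631 = 152.2487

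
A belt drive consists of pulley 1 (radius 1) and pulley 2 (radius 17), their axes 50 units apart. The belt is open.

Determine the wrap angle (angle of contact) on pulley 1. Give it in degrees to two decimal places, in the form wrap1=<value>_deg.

wrap1=142.67_deg

open belt: β = asin((r2−r1)/C) = asin(16/50) = 18.6629°
wrap1 = π − 2β = 142.6742°
wrap2 = π + 2β = 217.3258°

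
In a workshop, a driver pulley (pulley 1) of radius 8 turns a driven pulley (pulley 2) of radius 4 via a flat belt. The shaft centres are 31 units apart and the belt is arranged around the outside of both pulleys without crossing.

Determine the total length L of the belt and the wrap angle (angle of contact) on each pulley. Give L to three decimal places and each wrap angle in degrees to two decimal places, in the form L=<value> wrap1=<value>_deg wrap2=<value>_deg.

L=100.216 wrap1=194.83_deg wrap2=165.17_deg

open belt: β = asin((r2−r1)/C) = asin(-4/31) = -7.4137°
wrap1 = π − 2β = 194.8273°
wrap2 = π + 2β = 165.1727°
tangent length = C·cosβ = 30.7409
L = r1·wrap1 + r2·wrap2 + 2·C·cosβ = 8·3.4004 + 4·2.8828 + 2·30.7409 = 100.2160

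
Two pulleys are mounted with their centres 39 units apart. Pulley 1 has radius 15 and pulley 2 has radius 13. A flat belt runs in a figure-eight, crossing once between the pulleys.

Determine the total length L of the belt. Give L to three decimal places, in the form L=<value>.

L=187.108

crossed belt: β = asin((r1+r2)/C) = asin(28/39) = 45.8854°
wrap1 = wrap2 = π + 2β = 271.7708°
tangent length = C·cosβ = 27.1477
L = (r1+r2)·wrap + 2·C·cosβ = 28·4.7433 + 2·27.1477 = 187.1077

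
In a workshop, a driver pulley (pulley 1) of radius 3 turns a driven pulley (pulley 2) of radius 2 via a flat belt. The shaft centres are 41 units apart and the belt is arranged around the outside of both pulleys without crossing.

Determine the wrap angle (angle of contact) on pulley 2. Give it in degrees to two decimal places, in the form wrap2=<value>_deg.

wrap2=177.20_deg

open belt: β = asin((r2−r1)/C) = asin(-1/41) = -1.3976°
wrap1 = π − 2β = 182.7952°
wrap2 = π + 2β = 177.2048°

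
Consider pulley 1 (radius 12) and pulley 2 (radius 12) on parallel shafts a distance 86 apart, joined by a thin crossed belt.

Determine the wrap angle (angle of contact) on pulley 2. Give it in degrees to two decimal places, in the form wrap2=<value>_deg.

wrap2=212.41_deg

crossed belt: β = asin((r1+r2)/C) = asin(24/86) = 16.2047°
wrap1 = wrap2 = π + 2β = 212.4094°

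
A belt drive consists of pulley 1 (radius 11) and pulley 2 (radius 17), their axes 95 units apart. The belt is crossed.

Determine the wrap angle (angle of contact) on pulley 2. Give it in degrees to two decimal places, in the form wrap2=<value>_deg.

crossed belt: β = asin((r1+r2)/C) = asin(28/95) = 17.1418°
wrap1 = wrap2 = π + 2β = 214.2835°

wrap2=214.28_deg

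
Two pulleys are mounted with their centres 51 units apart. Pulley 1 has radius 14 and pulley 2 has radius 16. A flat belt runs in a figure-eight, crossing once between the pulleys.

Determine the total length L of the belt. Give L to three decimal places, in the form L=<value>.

L=214.467

crossed belt: β = asin((r1+r2)/C) = asin(30/51) = 36.0319°
wrap1 = wrap2 = π + 2β = 252.0638°
tangent length = C·cosβ = 41.2432
L = (r1+r2)·wrap + 2·C·cosβ = 30·4.3993 + 2·41.2432 = 214.4666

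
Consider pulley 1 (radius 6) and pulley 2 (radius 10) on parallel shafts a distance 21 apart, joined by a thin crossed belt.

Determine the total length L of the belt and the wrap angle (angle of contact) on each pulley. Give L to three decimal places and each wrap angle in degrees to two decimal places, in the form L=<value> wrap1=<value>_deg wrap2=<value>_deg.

L=105.188 wrap1=279.26_deg wrap2=279.26_deg

crossed belt: β = asin((r1+r2)/C) = asin(16/21) = 49.6324°
wrap1 = wrap2 = π + 2β = 279.2648°
tangent length = C·cosβ = 13.6015
L = (r1+r2)·wrap + 2·C·cosβ = 16·4.8741 + 2·13.6015 = 105.1884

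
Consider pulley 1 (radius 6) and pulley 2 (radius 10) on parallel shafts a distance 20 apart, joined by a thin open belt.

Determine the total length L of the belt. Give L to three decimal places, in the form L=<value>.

L=91.068

open belt: β = asin((r2−r1)/C) = asin(4/20) = 11.5370°
wrap1 = π − 2β = 156.9261°
wrap2 = π + 2β = 203.0739°
tangent length = C·cosβ = 19.5959
L = r1·wrap1 + r2·wrap2 + 2·C·cosβ = 6·2.7389 + 10·3.5443 + 2·19.5959 = 91.0682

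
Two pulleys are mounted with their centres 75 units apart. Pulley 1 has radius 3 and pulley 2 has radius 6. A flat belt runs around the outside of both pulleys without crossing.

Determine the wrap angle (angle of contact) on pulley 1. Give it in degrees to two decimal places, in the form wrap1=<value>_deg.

open belt: β = asin((r2−r1)/C) = asin(3/75) = 2.2924°
wrap1 = π − 2β = 175.4151°
wrap2 = π + 2β = 184.5849°

wrap1=175.42_deg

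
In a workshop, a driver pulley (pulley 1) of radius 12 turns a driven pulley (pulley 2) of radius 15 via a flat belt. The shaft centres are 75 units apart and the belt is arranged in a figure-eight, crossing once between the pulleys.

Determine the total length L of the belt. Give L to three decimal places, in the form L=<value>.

crossed belt: β = asin((r1+r2)/C) = asin(27/75) = 21.1002°
wrap1 = wrap2 = π + 2β = 222.2004°
tangent length = C·cosβ = 69.9714
L = (r1+r2)·wrap + 2·C·cosβ = 27·3.8781 + 2·69.9714 = 244.6523

L=244.652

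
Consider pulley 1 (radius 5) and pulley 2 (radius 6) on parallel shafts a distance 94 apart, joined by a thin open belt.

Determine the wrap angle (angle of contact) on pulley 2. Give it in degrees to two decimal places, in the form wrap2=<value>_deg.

open belt: β = asin((r2−r1)/C) = asin(1/94) = 0.6095°
wrap1 = π − 2β = 178.7809°
wrap2 = π + 2β = 181.2191°

wrap2=181.22_deg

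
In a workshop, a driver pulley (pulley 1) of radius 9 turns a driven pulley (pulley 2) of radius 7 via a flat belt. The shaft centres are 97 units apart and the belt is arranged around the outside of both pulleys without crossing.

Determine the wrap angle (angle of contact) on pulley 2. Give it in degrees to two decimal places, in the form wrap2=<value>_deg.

wrap2=177.64_deg

open belt: β = asin((r2−r1)/C) = asin(-2/97) = -1.1814°
wrap1 = π − 2β = 182.3629°
wrap2 = π + 2β = 177.6371°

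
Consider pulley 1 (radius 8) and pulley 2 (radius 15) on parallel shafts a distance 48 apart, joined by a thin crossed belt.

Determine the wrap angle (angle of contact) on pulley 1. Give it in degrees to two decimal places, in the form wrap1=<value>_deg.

crossed belt: β = asin((r1+r2)/C) = asin(23/48) = 28.6310°
wrap1 = wrap2 = π + 2β = 237.2620°

wrap1=237.26_deg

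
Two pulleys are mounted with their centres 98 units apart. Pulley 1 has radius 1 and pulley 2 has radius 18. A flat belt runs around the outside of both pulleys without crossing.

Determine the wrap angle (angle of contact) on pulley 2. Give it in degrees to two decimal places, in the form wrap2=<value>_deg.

open belt: β = asin((r2−r1)/C) = asin(17/98) = 9.9896°
wrap1 = π − 2β = 160.0208°
wrap2 = π + 2β = 199.9792°

wrap2=199.98_deg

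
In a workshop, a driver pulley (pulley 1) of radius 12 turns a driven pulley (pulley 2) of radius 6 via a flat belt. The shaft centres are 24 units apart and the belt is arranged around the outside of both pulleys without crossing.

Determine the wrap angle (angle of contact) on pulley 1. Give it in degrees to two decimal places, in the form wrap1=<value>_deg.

open belt: β = asin((r2−r1)/C) = asin(-6/24) = -14.4775°
wrap1 = π − 2β = 208.9550°
wrap2 = π + 2β = 151.0450°

wrap1=208.96_deg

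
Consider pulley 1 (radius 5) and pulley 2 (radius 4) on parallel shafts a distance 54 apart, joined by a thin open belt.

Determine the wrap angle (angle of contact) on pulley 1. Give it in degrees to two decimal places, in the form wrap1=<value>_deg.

wrap1=182.12_deg

open belt: β = asin((r2−r1)/C) = asin(-1/54) = -1.0611°
wrap1 = π − 2β = 182.1222°
wrap2 = π + 2β = 177.8778°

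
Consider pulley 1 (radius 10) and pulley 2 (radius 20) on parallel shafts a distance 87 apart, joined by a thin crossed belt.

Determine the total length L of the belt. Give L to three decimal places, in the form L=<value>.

L=278.699

crossed belt: β = asin((r1+r2)/C) = asin(30/87) = 20.1713°
wrap1 = wrap2 = π + 2β = 220.3425°
tangent length = C·cosβ = 81.6639
L = (r1+r2)·wrap + 2·C·cosβ = 30·3.8457 + 2·81.6639 = 278.6990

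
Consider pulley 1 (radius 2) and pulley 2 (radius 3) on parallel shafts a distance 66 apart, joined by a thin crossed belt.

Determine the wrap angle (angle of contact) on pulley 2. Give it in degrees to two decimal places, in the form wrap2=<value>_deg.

wrap2=188.69_deg

crossed belt: β = asin((r1+r2)/C) = asin(5/66) = 4.3448°
wrap1 = wrap2 = π + 2β = 188.6895°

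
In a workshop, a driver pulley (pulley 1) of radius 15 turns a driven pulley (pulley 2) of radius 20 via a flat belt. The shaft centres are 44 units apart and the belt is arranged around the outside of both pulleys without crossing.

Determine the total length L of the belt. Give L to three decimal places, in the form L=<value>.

L=198.525

open belt: β = asin((r2−r1)/C) = asin(5/44) = 6.5250°
wrap1 = π − 2β = 166.9500°
wrap2 = π + 2β = 193.0500°
tangent length = C·cosβ = 43.7150
L = r1·wrap1 + r2·wrap2 + 2·C·cosβ = 15·2.9138 + 20·3.3694 + 2·43.7150 = 198.5245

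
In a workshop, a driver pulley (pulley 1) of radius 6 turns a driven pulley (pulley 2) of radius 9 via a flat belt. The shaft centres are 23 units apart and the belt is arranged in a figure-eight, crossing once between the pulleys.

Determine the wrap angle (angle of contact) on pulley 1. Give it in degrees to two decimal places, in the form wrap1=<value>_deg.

wrap1=261.41_deg

crossed belt: β = asin((r1+r2)/C) = asin(15/23) = 40.7057°
wrap1 = wrap2 = π + 2β = 261.4114°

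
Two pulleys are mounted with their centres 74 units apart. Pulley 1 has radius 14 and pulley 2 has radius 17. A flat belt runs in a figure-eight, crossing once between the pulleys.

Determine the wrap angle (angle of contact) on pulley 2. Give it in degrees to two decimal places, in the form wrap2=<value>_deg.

crossed belt: β = asin((r1+r2)/C) = asin(31/74) = 24.7664°
wrap1 = wrap2 = π + 2β = 229.5327°

wrap2=229.53_deg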